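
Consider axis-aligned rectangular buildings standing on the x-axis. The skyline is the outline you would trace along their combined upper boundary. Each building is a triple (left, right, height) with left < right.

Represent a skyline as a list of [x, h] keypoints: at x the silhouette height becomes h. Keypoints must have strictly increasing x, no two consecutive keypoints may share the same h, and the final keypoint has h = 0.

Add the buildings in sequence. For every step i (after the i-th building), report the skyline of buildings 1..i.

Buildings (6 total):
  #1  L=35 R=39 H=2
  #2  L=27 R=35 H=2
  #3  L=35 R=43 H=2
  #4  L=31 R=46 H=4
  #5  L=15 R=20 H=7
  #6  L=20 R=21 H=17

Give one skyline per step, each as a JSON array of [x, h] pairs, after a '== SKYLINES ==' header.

== SKYLINES ==
[[35,2],[39,0]]
[[27,2],[39,0]]
[[27,2],[43,0]]
[[27,2],[31,4],[46,0]]
[[15,7],[20,0],[27,2],[31,4],[46,0]]
[[15,7],[20,17],[21,0],[27,2],[31,4],[46,0]]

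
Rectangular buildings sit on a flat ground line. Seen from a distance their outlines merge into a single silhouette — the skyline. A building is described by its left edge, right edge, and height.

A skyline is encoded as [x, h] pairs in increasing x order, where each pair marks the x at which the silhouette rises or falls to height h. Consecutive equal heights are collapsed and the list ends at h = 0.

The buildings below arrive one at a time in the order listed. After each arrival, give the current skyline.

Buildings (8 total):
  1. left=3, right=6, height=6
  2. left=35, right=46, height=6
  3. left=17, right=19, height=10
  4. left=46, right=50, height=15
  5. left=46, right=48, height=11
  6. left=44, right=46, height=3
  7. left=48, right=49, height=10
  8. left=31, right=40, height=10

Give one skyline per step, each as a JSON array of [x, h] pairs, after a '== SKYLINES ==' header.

== SKYLINES ==
[[3,6],[6,0]]
[[3,6],[6,0],[35,6],[46,0]]
[[3,6],[6,0],[17,10],[19,0],[35,6],[46,0]]
[[3,6],[6,0],[17,10],[19,0],[35,6],[46,15],[50,0]]
[[3,6],[6,0],[17,10],[19,0],[35,6],[46,15],[50,0]]
[[3,6],[6,0],[17,10],[19,0],[35,6],[46,15],[50,0]]
[[3,6],[6,0],[17,10],[19,0],[35,6],[46,15],[50,0]]
[[3,6],[6,0],[17,10],[19,0],[31,10],[40,6],[46,15],[50,0]]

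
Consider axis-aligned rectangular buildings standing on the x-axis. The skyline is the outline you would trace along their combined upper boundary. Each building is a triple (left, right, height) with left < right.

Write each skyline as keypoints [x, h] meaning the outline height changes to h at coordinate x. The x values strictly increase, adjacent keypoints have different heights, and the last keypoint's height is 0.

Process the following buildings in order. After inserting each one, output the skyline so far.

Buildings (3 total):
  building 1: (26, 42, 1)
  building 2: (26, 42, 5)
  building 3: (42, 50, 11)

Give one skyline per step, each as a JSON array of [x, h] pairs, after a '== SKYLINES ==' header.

== SKYLINES ==
[[26,1],[42,0]]
[[26,5],[42,0]]
[[26,5],[42,11],[50,0]]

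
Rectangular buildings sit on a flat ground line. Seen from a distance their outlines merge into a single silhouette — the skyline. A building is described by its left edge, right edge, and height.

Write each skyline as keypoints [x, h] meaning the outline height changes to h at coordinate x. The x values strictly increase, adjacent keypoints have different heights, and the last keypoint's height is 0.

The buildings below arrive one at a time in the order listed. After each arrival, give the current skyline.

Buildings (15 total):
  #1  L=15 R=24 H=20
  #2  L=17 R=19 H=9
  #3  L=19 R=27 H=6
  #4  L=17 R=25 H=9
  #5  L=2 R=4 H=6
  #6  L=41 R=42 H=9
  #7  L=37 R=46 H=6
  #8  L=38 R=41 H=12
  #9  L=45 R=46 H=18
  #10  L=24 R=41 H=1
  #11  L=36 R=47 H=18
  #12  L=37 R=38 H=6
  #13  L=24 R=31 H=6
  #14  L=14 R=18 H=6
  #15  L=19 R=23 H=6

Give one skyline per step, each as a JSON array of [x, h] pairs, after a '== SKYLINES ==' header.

== SKYLINES ==
[[15,20],[24,0]]
[[15,20],[24,0]]
[[15,20],[24,6],[27,0]]
[[15,20],[24,9],[25,6],[27,0]]
[[2,6],[4,0],[15,20],[24,9],[25,6],[27,0]]
[[2,6],[4,0],[15,20],[24,9],[25,6],[27,0],[41,9],[42,0]]
[[2,6],[4,0],[15,20],[24,9],[25,6],[27,0],[37,6],[41,9],[42,6],[46,0]]
[[2,6],[4,0],[15,20],[24,9],[25,6],[27,0],[37,6],[38,12],[41,9],[42,6],[46,0]]
[[2,6],[4,0],[15,20],[24,9],[25,6],[27,0],[37,6],[38,12],[41,9],[42,6],[45,18],[46,0]]
[[2,6],[4,0],[15,20],[24,9],[25,6],[27,1],[37,6],[38,12],[41,9],[42,6],[45,18],[46,0]]
[[2,6],[4,0],[15,20],[24,9],[25,6],[27,1],[36,18],[47,0]]
[[2,6],[4,0],[15,20],[24,9],[25,6],[27,1],[36,18],[47,0]]
[[2,6],[4,0],[15,20],[24,9],[25,6],[31,1],[36,18],[47,0]]
[[2,6],[4,0],[14,6],[15,20],[24,9],[25,6],[31,1],[36,18],[47,0]]
[[2,6],[4,0],[14,6],[15,20],[24,9],[25,6],[31,1],[36,18],[47,0]]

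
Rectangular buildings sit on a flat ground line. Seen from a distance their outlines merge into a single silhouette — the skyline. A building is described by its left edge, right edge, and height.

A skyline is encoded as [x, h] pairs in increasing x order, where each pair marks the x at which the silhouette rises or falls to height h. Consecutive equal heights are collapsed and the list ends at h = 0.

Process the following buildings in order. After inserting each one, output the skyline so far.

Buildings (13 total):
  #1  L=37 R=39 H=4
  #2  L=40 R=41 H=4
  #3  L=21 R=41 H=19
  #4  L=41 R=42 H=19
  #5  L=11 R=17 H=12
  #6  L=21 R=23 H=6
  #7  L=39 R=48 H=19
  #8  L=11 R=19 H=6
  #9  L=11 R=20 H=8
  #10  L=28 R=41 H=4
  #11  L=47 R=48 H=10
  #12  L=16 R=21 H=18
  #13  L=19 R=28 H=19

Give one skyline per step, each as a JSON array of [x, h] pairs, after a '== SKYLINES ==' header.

== SKYLINES ==
[[37,4],[39,0]]
[[37,4],[39,0],[40,4],[41,0]]
[[21,19],[41,0]]
[[21,19],[42,0]]
[[11,12],[17,0],[21,19],[42,0]]
[[11,12],[17,0],[21,19],[42,0]]
[[11,12],[17,0],[21,19],[48,0]]
[[11,12],[17,6],[19,0],[21,19],[48,0]]
[[11,12],[17,8],[20,0],[21,19],[48,0]]
[[11,12],[17,8],[20,0],[21,19],[48,0]]
[[11,12],[17,8],[20,0],[21,19],[48,0]]
[[11,12],[16,18],[21,19],[48,0]]
[[11,12],[16,18],[19,19],[48,0]]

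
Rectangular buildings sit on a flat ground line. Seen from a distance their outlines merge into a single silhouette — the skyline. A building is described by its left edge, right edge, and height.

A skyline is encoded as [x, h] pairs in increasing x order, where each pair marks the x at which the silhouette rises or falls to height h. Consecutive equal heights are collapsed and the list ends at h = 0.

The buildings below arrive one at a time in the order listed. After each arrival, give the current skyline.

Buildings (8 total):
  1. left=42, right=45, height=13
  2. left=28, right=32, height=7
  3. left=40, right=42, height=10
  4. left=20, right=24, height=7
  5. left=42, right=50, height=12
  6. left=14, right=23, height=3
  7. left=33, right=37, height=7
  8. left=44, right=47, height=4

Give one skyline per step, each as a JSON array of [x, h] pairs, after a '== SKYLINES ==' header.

== SKYLINES ==
[[42,13],[45,0]]
[[28,7],[32,0],[42,13],[45,0]]
[[28,7],[32,0],[40,10],[42,13],[45,0]]
[[20,7],[24,0],[28,7],[32,0],[40,10],[42,13],[45,0]]
[[20,7],[24,0],[28,7],[32,0],[40,10],[42,13],[45,12],[50,0]]
[[14,3],[20,7],[24,0],[28,7],[32,0],[40,10],[42,13],[45,12],[50,0]]
[[14,3],[20,7],[24,0],[28,7],[32,0],[33,7],[37,0],[40,10],[42,13],[45,12],[50,0]]
[[14,3],[20,7],[24,0],[28,7],[32,0],[33,7],[37,0],[40,10],[42,13],[45,12],[50,0]]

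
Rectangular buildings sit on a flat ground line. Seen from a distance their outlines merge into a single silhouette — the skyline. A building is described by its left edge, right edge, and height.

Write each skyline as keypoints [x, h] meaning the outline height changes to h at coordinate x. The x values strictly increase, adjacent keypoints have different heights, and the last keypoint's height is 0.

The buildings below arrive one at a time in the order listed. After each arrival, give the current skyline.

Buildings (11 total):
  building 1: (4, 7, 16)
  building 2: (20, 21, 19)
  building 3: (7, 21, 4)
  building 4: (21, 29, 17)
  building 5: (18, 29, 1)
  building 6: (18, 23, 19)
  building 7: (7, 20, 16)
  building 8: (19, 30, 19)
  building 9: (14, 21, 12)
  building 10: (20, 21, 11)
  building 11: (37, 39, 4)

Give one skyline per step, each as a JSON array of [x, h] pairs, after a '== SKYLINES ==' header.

== SKYLINES ==
[[4,16],[7,0]]
[[4,16],[7,0],[20,19],[21,0]]
[[4,16],[7,4],[20,19],[21,0]]
[[4,16],[7,4],[20,19],[21,17],[29,0]]
[[4,16],[7,4],[20,19],[21,17],[29,0]]
[[4,16],[7,4],[18,19],[23,17],[29,0]]
[[4,16],[18,19],[23,17],[29,0]]
[[4,16],[18,19],[30,0]]
[[4,16],[18,19],[30,0]]
[[4,16],[18,19],[30,0]]
[[4,16],[18,19],[30,0],[37,4],[39,0]]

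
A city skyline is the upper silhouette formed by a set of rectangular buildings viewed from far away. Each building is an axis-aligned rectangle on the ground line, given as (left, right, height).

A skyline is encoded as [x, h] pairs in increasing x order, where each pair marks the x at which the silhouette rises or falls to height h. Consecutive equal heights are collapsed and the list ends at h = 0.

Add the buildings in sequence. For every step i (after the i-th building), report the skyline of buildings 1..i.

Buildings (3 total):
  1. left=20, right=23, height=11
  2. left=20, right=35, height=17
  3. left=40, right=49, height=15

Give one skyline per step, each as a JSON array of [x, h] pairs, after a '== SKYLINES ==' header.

== SKYLINES ==
[[20,11],[23,0]]
[[20,17],[35,0]]
[[20,17],[35,0],[40,15],[49,0]]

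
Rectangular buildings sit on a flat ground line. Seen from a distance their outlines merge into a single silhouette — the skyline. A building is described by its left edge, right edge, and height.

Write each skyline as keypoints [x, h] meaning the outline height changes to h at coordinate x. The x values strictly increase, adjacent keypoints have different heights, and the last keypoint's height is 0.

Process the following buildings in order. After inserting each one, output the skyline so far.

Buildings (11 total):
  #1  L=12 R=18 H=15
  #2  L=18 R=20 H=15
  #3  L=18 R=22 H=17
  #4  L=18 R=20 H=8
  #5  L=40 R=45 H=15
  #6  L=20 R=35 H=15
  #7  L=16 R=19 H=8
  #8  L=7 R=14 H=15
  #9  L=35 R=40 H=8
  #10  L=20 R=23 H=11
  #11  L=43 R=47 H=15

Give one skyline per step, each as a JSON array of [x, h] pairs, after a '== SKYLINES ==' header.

== SKYLINES ==
[[12,15],[18,0]]
[[12,15],[20,0]]
[[12,15],[18,17],[22,0]]
[[12,15],[18,17],[22,0]]
[[12,15],[18,17],[22,0],[40,15],[45,0]]
[[12,15],[18,17],[22,15],[35,0],[40,15],[45,0]]
[[12,15],[18,17],[22,15],[35,0],[40,15],[45,0]]
[[7,15],[18,17],[22,15],[35,0],[40,15],[45,0]]
[[7,15],[18,17],[22,15],[35,8],[40,15],[45,0]]
[[7,15],[18,17],[22,15],[35,8],[40,15],[45,0]]
[[7,15],[18,17],[22,15],[35,8],[40,15],[47,0]]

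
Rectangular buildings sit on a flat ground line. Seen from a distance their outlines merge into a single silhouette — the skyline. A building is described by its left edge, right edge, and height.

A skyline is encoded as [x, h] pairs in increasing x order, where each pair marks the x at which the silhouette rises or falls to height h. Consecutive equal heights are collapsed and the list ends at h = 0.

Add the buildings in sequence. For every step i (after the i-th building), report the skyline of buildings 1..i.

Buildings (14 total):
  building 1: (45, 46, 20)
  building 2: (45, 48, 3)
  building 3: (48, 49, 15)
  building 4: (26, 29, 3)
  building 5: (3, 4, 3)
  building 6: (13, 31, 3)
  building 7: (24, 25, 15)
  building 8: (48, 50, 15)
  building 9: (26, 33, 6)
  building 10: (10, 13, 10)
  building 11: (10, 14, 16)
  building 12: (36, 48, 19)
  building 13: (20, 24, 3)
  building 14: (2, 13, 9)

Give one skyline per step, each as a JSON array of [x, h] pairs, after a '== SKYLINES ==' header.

== SKYLINES ==
[[45,20],[46,0]]
[[45,20],[46,3],[48,0]]
[[45,20],[46,3],[48,15],[49,0]]
[[26,3],[29,0],[45,20],[46,3],[48,15],[49,0]]
[[3,3],[4,0],[26,3],[29,0],[45,20],[46,3],[48,15],[49,0]]
[[3,3],[4,0],[13,3],[31,0],[45,20],[46,3],[48,15],[49,0]]
[[3,3],[4,0],[13,3],[24,15],[25,3],[31,0],[45,20],[46,3],[48,15],[49,0]]
[[3,3],[4,0],[13,3],[24,15],[25,3],[31,0],[45,20],[46,3],[48,15],[50,0]]
[[3,3],[4,0],[13,3],[24,15],[25,3],[26,6],[33,0],[45,20],[46,3],[48,15],[50,0]]
[[3,3],[4,0],[10,10],[13,3],[24,15],[25,3],[26,6],[33,0],[45,20],[46,3],[48,15],[50,0]]
[[3,3],[4,0],[10,16],[14,3],[24,15],[25,3],[26,6],[33,0],[45,20],[46,3],[48,15],[50,0]]
[[3,3],[4,0],[10,16],[14,3],[24,15],[25,3],[26,6],[33,0],[36,19],[45,20],[46,19],[48,15],[50,0]]
[[3,3],[4,0],[10,16],[14,3],[24,15],[25,3],[26,6],[33,0],[36,19],[45,20],[46,19],[48,15],[50,0]]
[[2,9],[10,16],[14,3],[24,15],[25,3],[26,6],[33,0],[36,19],[45,20],[46,19],[48,15],[50,0]]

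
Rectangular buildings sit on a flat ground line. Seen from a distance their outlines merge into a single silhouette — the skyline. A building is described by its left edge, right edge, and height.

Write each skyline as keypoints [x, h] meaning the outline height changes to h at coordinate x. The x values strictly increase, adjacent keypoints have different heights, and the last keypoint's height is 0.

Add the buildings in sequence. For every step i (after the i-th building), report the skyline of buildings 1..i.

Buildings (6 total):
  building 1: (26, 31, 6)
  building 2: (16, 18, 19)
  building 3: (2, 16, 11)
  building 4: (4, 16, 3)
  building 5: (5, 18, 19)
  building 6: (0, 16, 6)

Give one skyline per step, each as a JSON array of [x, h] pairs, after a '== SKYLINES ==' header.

== SKYLINES ==
[[26,6],[31,0]]
[[16,19],[18,0],[26,6],[31,0]]
[[2,11],[16,19],[18,0],[26,6],[31,0]]
[[2,11],[16,19],[18,0],[26,6],[31,0]]
[[2,11],[5,19],[18,0],[26,6],[31,0]]
[[0,6],[2,11],[5,19],[18,0],[26,6],[31,0]]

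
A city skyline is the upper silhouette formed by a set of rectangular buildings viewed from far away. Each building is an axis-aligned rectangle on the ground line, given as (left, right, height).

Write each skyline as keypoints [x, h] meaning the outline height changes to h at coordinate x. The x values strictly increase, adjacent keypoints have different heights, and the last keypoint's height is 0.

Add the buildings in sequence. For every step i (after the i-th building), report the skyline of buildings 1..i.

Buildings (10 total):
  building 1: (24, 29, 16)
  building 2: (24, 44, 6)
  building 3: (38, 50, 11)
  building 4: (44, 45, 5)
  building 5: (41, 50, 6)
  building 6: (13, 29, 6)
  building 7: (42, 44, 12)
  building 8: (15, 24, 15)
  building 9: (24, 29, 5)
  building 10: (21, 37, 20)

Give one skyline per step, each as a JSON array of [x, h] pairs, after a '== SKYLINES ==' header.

== SKYLINES ==
[[24,16],[29,0]]
[[24,16],[29,6],[44,0]]
[[24,16],[29,6],[38,11],[50,0]]
[[24,16],[29,6],[38,11],[50,0]]
[[24,16],[29,6],[38,11],[50,0]]
[[13,6],[24,16],[29,6],[38,11],[50,0]]
[[13,6],[24,16],[29,6],[38,11],[42,12],[44,11],[50,0]]
[[13,6],[15,15],[24,16],[29,6],[38,11],[42,12],[44,11],[50,0]]
[[13,6],[15,15],[24,16],[29,6],[38,11],[42,12],[44,11],[50,0]]
[[13,6],[15,15],[21,20],[37,6],[38,11],[42,12],[44,11],[50,0]]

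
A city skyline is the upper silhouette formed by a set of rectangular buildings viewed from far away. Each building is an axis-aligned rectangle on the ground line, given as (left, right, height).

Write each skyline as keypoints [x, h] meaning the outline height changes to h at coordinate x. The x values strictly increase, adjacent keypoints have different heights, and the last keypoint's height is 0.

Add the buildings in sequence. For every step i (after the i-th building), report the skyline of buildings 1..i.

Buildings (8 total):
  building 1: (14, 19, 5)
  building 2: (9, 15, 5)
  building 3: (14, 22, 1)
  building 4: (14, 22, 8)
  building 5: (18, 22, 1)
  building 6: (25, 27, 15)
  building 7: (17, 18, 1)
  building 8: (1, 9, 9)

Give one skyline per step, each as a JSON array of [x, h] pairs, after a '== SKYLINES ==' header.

== SKYLINES ==
[[14,5],[19,0]]
[[9,5],[19,0]]
[[9,5],[19,1],[22,0]]
[[9,5],[14,8],[22,0]]
[[9,5],[14,8],[22,0]]
[[9,5],[14,8],[22,0],[25,15],[27,0]]
[[9,5],[14,8],[22,0],[25,15],[27,0]]
[[1,9],[9,5],[14,8],[22,0],[25,15],[27,0]]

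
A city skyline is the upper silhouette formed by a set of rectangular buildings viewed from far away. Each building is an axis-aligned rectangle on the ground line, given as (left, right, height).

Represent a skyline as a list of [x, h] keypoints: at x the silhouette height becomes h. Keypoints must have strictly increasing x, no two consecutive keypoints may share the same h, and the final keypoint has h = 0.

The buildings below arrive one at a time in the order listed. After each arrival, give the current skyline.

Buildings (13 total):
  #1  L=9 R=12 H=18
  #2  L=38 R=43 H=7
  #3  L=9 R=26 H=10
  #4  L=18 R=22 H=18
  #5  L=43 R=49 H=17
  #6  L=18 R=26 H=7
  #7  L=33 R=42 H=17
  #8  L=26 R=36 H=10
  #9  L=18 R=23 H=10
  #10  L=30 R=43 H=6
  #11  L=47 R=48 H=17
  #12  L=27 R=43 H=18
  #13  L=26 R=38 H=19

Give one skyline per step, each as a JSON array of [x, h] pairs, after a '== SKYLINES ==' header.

== SKYLINES ==
[[9,18],[12,0]]
[[9,18],[12,0],[38,7],[43,0]]
[[9,18],[12,10],[26,0],[38,7],[43,0]]
[[9,18],[12,10],[18,18],[22,10],[26,0],[38,7],[43,0]]
[[9,18],[12,10],[18,18],[22,10],[26,0],[38,7],[43,17],[49,0]]
[[9,18],[12,10],[18,18],[22,10],[26,0],[38,7],[43,17],[49,0]]
[[9,18],[12,10],[18,18],[22,10],[26,0],[33,17],[42,7],[43,17],[49,0]]
[[9,18],[12,10],[18,18],[22,10],[33,17],[42,7],[43,17],[49,0]]
[[9,18],[12,10],[18,18],[22,10],[33,17],[42,7],[43,17],[49,0]]
[[9,18],[12,10],[18,18],[22,10],[33,17],[42,7],[43,17],[49,0]]
[[9,18],[12,10],[18,18],[22,10],[33,17],[42,7],[43,17],[49,0]]
[[9,18],[12,10],[18,18],[22,10],[27,18],[43,17],[49,0]]
[[9,18],[12,10],[18,18],[22,10],[26,19],[38,18],[43,17],[49,0]]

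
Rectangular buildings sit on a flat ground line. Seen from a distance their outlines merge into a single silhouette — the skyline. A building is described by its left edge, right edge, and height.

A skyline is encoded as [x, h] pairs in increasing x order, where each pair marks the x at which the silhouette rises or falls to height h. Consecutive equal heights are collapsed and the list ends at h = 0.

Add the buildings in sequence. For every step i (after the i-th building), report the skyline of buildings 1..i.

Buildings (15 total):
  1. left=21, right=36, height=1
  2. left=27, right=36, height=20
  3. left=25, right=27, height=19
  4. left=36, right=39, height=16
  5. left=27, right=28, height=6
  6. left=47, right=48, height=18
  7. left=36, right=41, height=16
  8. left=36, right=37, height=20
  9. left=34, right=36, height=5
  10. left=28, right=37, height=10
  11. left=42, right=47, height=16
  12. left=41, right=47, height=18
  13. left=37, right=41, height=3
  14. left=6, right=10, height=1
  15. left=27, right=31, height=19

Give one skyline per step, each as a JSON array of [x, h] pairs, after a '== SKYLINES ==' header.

== SKYLINES ==
[[21,1],[36,0]]
[[21,1],[27,20],[36,0]]
[[21,1],[25,19],[27,20],[36,0]]
[[21,1],[25,19],[27,20],[36,16],[39,0]]
[[21,1],[25,19],[27,20],[36,16],[39,0]]
[[21,1],[25,19],[27,20],[36,16],[39,0],[47,18],[48,0]]
[[21,1],[25,19],[27,20],[36,16],[41,0],[47,18],[48,0]]
[[21,1],[25,19],[27,20],[37,16],[41,0],[47,18],[48,0]]
[[21,1],[25,19],[27,20],[37,16],[41,0],[47,18],[48,0]]
[[21,1],[25,19],[27,20],[37,16],[41,0],[47,18],[48,0]]
[[21,1],[25,19],[27,20],[37,16],[41,0],[42,16],[47,18],[48,0]]
[[21,1],[25,19],[27,20],[37,16],[41,18],[48,0]]
[[21,1],[25,19],[27,20],[37,16],[41,18],[48,0]]
[[6,1],[10,0],[21,1],[25,19],[27,20],[37,16],[41,18],[48,0]]
[[6,1],[10,0],[21,1],[25,19],[27,20],[37,16],[41,18],[48,0]]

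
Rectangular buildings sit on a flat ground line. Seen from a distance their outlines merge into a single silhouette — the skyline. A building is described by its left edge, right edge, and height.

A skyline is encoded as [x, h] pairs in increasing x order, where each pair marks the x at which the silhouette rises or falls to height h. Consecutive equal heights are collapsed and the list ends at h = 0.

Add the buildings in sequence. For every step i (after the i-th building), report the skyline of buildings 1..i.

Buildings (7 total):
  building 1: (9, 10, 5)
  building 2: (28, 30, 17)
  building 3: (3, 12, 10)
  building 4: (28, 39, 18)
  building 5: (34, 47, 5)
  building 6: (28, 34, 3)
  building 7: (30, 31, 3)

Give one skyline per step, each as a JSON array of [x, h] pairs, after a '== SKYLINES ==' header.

== SKYLINES ==
[[9,5],[10,0]]
[[9,5],[10,0],[28,17],[30,0]]
[[3,10],[12,0],[28,17],[30,0]]
[[3,10],[12,0],[28,18],[39,0]]
[[3,10],[12,0],[28,18],[39,5],[47,0]]
[[3,10],[12,0],[28,18],[39,5],[47,0]]
[[3,10],[12,0],[28,18],[39,5],[47,0]]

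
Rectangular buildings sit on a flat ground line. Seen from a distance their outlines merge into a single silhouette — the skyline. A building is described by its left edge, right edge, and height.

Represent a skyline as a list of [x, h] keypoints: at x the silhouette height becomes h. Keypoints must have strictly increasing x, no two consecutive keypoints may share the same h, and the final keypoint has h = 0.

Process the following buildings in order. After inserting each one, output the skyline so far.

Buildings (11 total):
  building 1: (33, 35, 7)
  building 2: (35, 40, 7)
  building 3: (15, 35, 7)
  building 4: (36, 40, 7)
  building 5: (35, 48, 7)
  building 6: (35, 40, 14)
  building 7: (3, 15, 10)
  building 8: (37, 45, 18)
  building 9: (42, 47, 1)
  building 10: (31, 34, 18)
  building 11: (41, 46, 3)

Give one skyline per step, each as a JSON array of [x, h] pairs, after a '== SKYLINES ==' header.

== SKYLINES ==
[[33,7],[35,0]]
[[33,7],[40,0]]
[[15,7],[40,0]]
[[15,7],[40,0]]
[[15,7],[48,0]]
[[15,7],[35,14],[40,7],[48,0]]
[[3,10],[15,7],[35,14],[40,7],[48,0]]
[[3,10],[15,7],[35,14],[37,18],[45,7],[48,0]]
[[3,10],[15,7],[35,14],[37,18],[45,7],[48,0]]
[[3,10],[15,7],[31,18],[34,7],[35,14],[37,18],[45,7],[48,0]]
[[3,10],[15,7],[31,18],[34,7],[35,14],[37,18],[45,7],[48,0]]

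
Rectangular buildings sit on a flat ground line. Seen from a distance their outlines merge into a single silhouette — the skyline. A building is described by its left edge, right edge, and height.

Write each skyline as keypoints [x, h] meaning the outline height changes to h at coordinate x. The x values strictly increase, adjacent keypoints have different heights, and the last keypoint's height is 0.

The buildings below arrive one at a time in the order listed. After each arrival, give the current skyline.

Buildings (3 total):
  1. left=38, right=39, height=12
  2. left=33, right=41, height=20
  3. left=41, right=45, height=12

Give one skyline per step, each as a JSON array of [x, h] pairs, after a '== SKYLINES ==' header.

== SKYLINES ==
[[38,12],[39,0]]
[[33,20],[41,0]]
[[33,20],[41,12],[45,0]]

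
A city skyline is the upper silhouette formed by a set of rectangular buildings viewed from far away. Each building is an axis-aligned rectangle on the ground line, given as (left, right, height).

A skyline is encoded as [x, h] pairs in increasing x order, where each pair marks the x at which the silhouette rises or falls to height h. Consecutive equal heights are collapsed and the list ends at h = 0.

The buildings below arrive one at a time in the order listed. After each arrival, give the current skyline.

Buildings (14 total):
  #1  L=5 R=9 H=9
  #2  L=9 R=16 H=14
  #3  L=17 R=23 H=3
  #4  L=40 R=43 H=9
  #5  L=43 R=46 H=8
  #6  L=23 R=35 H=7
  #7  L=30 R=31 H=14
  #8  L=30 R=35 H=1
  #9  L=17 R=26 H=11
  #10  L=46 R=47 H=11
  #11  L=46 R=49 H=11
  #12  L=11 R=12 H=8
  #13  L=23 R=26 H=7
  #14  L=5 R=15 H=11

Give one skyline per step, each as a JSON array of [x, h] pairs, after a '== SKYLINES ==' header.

== SKYLINES ==
[[5,9],[9,0]]
[[5,9],[9,14],[16,0]]
[[5,9],[9,14],[16,0],[17,3],[23,0]]
[[5,9],[9,14],[16,0],[17,3],[23,0],[40,9],[43,0]]
[[5,9],[9,14],[16,0],[17,3],[23,0],[40,9],[43,8],[46,0]]
[[5,9],[9,14],[16,0],[17,3],[23,7],[35,0],[40,9],[43,8],[46,0]]
[[5,9],[9,14],[16,0],[17,3],[23,7],[30,14],[31,7],[35,0],[40,9],[43,8],[46,0]]
[[5,9],[9,14],[16,0],[17,3],[23,7],[30,14],[31,7],[35,0],[40,9],[43,8],[46,0]]
[[5,9],[9,14],[16,0],[17,11],[26,7],[30,14],[31,7],[35,0],[40,9],[43,8],[46,0]]
[[5,9],[9,14],[16,0],[17,11],[26,7],[30,14],[31,7],[35,0],[40,9],[43,8],[46,11],[47,0]]
[[5,9],[9,14],[16,0],[17,11],[26,7],[30,14],[31,7],[35,0],[40,9],[43,8],[46,11],[49,0]]
[[5,9],[9,14],[16,0],[17,11],[26,7],[30,14],[31,7],[35,0],[40,9],[43,8],[46,11],[49,0]]
[[5,9],[9,14],[16,0],[17,11],[26,7],[30,14],[31,7],[35,0],[40,9],[43,8],[46,11],[49,0]]
[[5,11],[9,14],[16,0],[17,11],[26,7],[30,14],[31,7],[35,0],[40,9],[43,8],[46,11],[49,0]]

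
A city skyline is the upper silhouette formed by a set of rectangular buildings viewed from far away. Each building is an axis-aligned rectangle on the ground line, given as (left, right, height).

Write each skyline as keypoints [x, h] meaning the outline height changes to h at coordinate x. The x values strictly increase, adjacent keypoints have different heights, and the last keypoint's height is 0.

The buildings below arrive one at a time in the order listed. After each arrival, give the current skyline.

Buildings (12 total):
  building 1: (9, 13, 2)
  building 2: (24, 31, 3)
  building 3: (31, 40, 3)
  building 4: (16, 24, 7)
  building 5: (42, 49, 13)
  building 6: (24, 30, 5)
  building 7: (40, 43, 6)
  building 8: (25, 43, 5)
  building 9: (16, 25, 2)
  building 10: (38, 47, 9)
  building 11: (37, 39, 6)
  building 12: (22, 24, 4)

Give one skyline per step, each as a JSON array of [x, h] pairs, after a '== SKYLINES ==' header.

== SKYLINES ==
[[9,2],[13,0]]
[[9,2],[13,0],[24,3],[31,0]]
[[9,2],[13,0],[24,3],[40,0]]
[[9,2],[13,0],[16,7],[24,3],[40,0]]
[[9,2],[13,0],[16,7],[24,3],[40,0],[42,13],[49,0]]
[[9,2],[13,0],[16,7],[24,5],[30,3],[40,0],[42,13],[49,0]]
[[9,2],[13,0],[16,7],[24,5],[30,3],[40,6],[42,13],[49,0]]
[[9,2],[13,0],[16,7],[24,5],[40,6],[42,13],[49,0]]
[[9,2],[13,0],[16,7],[24,5],[40,6],[42,13],[49,0]]
[[9,2],[13,0],[16,7],[24,5],[38,9],[42,13],[49,0]]
[[9,2],[13,0],[16,7],[24,5],[37,6],[38,9],[42,13],[49,0]]
[[9,2],[13,0],[16,7],[24,5],[37,6],[38,9],[42,13],[49,0]]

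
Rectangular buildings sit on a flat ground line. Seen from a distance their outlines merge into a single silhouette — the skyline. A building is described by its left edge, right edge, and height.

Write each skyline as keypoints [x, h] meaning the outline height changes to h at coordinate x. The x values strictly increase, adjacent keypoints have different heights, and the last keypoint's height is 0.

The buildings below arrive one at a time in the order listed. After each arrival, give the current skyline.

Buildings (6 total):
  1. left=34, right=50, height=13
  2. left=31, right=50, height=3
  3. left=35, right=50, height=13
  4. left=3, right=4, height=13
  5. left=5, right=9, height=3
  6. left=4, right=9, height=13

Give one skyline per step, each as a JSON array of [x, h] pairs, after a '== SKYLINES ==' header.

== SKYLINES ==
[[34,13],[50,0]]
[[31,3],[34,13],[50,0]]
[[31,3],[34,13],[50,0]]
[[3,13],[4,0],[31,3],[34,13],[50,0]]
[[3,13],[4,0],[5,3],[9,0],[31,3],[34,13],[50,0]]
[[3,13],[9,0],[31,3],[34,13],[50,0]]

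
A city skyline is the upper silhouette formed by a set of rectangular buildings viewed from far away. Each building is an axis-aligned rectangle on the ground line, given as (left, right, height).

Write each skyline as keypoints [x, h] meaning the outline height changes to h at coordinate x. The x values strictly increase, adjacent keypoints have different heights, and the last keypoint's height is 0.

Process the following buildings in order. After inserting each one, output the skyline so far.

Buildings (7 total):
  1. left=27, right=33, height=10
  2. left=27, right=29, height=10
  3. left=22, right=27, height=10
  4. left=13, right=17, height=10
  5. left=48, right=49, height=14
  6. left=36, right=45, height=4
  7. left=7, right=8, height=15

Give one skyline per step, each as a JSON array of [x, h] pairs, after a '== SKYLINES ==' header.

== SKYLINES ==
[[27,10],[33,0]]
[[27,10],[33,0]]
[[22,10],[33,0]]
[[13,10],[17,0],[22,10],[33,0]]
[[13,10],[17,0],[22,10],[33,0],[48,14],[49,0]]
[[13,10],[17,0],[22,10],[33,0],[36,4],[45,0],[48,14],[49,0]]
[[7,15],[8,0],[13,10],[17,0],[22,10],[33,0],[36,4],[45,0],[48,14],[49,0]]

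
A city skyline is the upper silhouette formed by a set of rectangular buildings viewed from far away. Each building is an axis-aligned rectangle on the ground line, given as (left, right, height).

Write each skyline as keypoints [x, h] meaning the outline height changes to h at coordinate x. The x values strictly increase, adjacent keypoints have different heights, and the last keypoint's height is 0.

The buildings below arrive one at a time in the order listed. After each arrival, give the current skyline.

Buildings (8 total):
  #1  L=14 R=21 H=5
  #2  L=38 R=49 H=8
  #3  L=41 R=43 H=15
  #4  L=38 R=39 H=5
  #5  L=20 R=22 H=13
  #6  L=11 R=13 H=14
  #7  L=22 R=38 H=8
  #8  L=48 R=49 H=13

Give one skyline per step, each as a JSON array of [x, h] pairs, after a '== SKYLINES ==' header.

== SKYLINES ==
[[14,5],[21,0]]
[[14,5],[21,0],[38,8],[49,0]]
[[14,5],[21,0],[38,8],[41,15],[43,8],[49,0]]
[[14,5],[21,0],[38,8],[41,15],[43,8],[49,0]]
[[14,5],[20,13],[22,0],[38,8],[41,15],[43,8],[49,0]]
[[11,14],[13,0],[14,5],[20,13],[22,0],[38,8],[41,15],[43,8],[49,0]]
[[11,14],[13,0],[14,5],[20,13],[22,8],[41,15],[43,8],[49,0]]
[[11,14],[13,0],[14,5],[20,13],[22,8],[41,15],[43,8],[48,13],[49,0]]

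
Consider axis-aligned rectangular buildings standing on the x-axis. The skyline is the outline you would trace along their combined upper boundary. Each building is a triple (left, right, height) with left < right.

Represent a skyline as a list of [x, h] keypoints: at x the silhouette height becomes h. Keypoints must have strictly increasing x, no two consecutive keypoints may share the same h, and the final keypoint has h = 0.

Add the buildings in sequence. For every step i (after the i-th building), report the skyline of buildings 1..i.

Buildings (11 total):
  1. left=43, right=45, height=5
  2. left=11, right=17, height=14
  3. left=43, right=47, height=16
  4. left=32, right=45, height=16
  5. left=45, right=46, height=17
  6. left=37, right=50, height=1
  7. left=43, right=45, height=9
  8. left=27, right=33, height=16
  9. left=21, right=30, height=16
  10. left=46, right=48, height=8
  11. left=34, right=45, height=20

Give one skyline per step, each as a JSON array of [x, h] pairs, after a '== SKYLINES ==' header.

== SKYLINES ==
[[43,5],[45,0]]
[[11,14],[17,0],[43,5],[45,0]]
[[11,14],[17,0],[43,16],[47,0]]
[[11,14],[17,0],[32,16],[47,0]]
[[11,14],[17,0],[32,16],[45,17],[46,16],[47,0]]
[[11,14],[17,0],[32,16],[45,17],[46,16],[47,1],[50,0]]
[[11,14],[17,0],[32,16],[45,17],[46,16],[47,1],[50,0]]
[[11,14],[17,0],[27,16],[45,17],[46,16],[47,1],[50,0]]
[[11,14],[17,0],[21,16],[45,17],[46,16],[47,1],[50,0]]
[[11,14],[17,0],[21,16],[45,17],[46,16],[47,8],[48,1],[50,0]]
[[11,14],[17,0],[21,16],[34,20],[45,17],[46,16],[47,8],[48,1],[50,0]]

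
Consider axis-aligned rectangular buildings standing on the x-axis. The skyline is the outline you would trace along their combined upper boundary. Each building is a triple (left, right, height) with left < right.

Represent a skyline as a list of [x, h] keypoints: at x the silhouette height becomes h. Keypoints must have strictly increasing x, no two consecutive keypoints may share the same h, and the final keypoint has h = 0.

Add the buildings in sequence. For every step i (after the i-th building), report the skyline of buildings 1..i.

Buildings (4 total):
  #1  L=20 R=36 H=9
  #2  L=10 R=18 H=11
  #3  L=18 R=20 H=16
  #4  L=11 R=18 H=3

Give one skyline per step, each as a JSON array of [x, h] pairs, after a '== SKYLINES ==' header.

== SKYLINES ==
[[20,9],[36,0]]
[[10,11],[18,0],[20,9],[36,0]]
[[10,11],[18,16],[20,9],[36,0]]
[[10,11],[18,16],[20,9],[36,0]]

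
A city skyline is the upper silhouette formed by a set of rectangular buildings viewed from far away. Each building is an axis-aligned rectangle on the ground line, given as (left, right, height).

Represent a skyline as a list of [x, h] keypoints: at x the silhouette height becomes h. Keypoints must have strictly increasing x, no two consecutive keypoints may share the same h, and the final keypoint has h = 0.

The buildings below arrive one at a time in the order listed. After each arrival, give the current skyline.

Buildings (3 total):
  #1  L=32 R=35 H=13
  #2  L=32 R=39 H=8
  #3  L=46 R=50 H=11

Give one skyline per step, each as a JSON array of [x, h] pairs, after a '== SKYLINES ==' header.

== SKYLINES ==
[[32,13],[35,0]]
[[32,13],[35,8],[39,0]]
[[32,13],[35,8],[39,0],[46,11],[50,0]]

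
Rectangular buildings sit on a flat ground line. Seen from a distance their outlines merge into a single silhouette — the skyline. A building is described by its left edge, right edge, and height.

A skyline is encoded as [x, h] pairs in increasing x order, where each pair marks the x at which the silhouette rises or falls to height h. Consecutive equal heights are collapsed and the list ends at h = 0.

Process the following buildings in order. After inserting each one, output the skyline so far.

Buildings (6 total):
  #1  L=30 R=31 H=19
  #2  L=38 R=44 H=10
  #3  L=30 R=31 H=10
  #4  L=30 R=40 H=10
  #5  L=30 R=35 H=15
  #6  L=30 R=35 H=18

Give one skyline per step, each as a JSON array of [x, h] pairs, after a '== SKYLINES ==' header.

== SKYLINES ==
[[30,19],[31,0]]
[[30,19],[31,0],[38,10],[44,0]]
[[30,19],[31,0],[38,10],[44,0]]
[[30,19],[31,10],[44,0]]
[[30,19],[31,15],[35,10],[44,0]]
[[30,19],[31,18],[35,10],[44,0]]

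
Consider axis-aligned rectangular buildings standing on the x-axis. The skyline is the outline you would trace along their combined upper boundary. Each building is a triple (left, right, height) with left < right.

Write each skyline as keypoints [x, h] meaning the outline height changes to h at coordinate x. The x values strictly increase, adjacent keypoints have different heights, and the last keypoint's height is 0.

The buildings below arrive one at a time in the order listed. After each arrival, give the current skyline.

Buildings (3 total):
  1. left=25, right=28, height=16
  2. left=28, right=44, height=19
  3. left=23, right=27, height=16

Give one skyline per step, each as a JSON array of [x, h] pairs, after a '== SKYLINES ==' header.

== SKYLINES ==
[[25,16],[28,0]]
[[25,16],[28,19],[44,0]]
[[23,16],[28,19],[44,0]]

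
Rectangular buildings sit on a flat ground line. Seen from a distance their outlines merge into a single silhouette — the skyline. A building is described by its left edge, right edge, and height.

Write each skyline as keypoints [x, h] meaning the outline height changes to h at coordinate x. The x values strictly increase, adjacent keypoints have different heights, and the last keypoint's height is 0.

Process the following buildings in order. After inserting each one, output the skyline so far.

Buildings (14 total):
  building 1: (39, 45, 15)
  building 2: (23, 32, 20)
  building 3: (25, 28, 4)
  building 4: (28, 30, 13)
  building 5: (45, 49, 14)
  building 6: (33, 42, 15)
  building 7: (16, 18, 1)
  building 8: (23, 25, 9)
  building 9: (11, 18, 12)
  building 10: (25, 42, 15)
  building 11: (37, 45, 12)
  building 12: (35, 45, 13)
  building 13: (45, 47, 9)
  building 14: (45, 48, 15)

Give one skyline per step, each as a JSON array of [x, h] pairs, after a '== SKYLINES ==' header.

== SKYLINES ==
[[39,15],[45,0]]
[[23,20],[32,0],[39,15],[45,0]]
[[23,20],[32,0],[39,15],[45,0]]
[[23,20],[32,0],[39,15],[45,0]]
[[23,20],[32,0],[39,15],[45,14],[49,0]]
[[23,20],[32,0],[33,15],[45,14],[49,0]]
[[16,1],[18,0],[23,20],[32,0],[33,15],[45,14],[49,0]]
[[16,1],[18,0],[23,20],[32,0],[33,15],[45,14],[49,0]]
[[11,12],[18,0],[23,20],[32,0],[33,15],[45,14],[49,0]]
[[11,12],[18,0],[23,20],[32,15],[45,14],[49,0]]
[[11,12],[18,0],[23,20],[32,15],[45,14],[49,0]]
[[11,12],[18,0],[23,20],[32,15],[45,14],[49,0]]
[[11,12],[18,0],[23,20],[32,15],[45,14],[49,0]]
[[11,12],[18,0],[23,20],[32,15],[48,14],[49,0]]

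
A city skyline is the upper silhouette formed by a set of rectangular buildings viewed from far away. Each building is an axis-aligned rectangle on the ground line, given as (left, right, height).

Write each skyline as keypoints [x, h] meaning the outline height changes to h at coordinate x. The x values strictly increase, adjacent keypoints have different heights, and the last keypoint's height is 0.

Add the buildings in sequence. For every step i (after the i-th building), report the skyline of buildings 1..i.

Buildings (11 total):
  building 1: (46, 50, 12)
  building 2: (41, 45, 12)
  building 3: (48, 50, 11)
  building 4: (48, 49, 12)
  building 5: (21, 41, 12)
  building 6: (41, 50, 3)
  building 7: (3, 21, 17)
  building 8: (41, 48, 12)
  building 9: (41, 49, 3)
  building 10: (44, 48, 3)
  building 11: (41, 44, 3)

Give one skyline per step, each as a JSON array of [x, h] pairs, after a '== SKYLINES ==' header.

== SKYLINES ==
[[46,12],[50,0]]
[[41,12],[45,0],[46,12],[50,0]]
[[41,12],[45,0],[46,12],[50,0]]
[[41,12],[45,0],[46,12],[50,0]]
[[21,12],[45,0],[46,12],[50,0]]
[[21,12],[45,3],[46,12],[50,0]]
[[3,17],[21,12],[45,3],[46,12],[50,0]]
[[3,17],[21,12],[50,0]]
[[3,17],[21,12],[50,0]]
[[3,17],[21,12],[50,0]]
[[3,17],[21,12],[50,0]]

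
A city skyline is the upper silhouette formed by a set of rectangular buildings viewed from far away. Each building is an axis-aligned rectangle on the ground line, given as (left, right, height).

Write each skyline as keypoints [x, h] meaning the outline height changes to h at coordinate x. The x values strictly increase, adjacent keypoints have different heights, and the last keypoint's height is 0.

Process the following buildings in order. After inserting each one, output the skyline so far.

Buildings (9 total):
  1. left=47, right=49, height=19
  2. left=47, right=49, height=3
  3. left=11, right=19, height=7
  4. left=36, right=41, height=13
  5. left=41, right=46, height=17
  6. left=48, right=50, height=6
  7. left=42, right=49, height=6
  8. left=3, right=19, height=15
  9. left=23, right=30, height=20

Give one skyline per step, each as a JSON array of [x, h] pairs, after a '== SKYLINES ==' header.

== SKYLINES ==
[[47,19],[49,0]]
[[47,19],[49,0]]
[[11,7],[19,0],[47,19],[49,0]]
[[11,7],[19,0],[36,13],[41,0],[47,19],[49,0]]
[[11,7],[19,0],[36,13],[41,17],[46,0],[47,19],[49,0]]
[[11,7],[19,0],[36,13],[41,17],[46,0],[47,19],[49,6],[50,0]]
[[11,7],[19,0],[36,13],[41,17],[46,6],[47,19],[49,6],[50,0]]
[[3,15],[19,0],[36,13],[41,17],[46,6],[47,19],[49,6],[50,0]]
[[3,15],[19,0],[23,20],[30,0],[36,13],[41,17],[46,6],[47,19],[49,6],[50,0]]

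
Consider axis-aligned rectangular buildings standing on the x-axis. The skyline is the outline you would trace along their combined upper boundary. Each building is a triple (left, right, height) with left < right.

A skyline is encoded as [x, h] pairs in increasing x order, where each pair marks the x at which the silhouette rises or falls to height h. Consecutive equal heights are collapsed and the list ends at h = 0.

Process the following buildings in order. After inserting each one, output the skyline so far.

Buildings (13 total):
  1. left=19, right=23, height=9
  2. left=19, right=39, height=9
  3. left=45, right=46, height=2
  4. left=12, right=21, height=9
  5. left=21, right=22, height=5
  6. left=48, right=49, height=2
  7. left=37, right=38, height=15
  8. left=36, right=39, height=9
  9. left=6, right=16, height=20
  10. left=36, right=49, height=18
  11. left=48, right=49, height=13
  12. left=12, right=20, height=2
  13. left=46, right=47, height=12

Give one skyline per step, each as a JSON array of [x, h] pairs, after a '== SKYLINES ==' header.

== SKYLINES ==
[[19,9],[23,0]]
[[19,9],[39,0]]
[[19,9],[39,0],[45,2],[46,0]]
[[12,9],[39,0],[45,2],[46,0]]
[[12,9],[39,0],[45,2],[46,0]]
[[12,9],[39,0],[45,2],[46,0],[48,2],[49,0]]
[[12,9],[37,15],[38,9],[39,0],[45,2],[46,0],[48,2],[49,0]]
[[12,9],[37,15],[38,9],[39,0],[45,2],[46,0],[48,2],[49,0]]
[[6,20],[16,9],[37,15],[38,9],[39,0],[45,2],[46,0],[48,2],[49,0]]
[[6,20],[16,9],[36,18],[49,0]]
[[6,20],[16,9],[36,18],[49,0]]
[[6,20],[16,9],[36,18],[49,0]]
[[6,20],[16,9],[36,18],[49,0]]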